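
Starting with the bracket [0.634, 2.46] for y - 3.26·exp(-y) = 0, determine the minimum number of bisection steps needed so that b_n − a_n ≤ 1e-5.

Initial width b − a = 2.46 − 0.634 = 1.826000.
After n steps the width is (b−a)/2^n; need (b−a)/2^n ≤ 1e-5.
So n ≥ log₂(1.826000/1e-5) = log₂(182600.0000) ≈ 17.4783.
Hence n = 18.

18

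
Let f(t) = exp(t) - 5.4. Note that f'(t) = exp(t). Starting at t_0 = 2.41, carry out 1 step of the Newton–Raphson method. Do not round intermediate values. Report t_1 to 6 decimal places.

t_0 = 2.410000: f = 5.733961, f' = 11.133961 → t_1 = 2.410000 - (5.733961)/(11.133961) = 1.895003

1.895003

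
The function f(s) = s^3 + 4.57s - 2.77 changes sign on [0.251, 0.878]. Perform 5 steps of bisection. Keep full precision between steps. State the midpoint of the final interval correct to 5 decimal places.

f(0.251000) = -1.607117, f(0.878000) = 1.919296 (opposite signs)
step 1: m = 0.564500, f(m) = -0.010351 < 0 → root in [0.564500, 0.878000]
step 2: m = 0.721250, f(m) = 0.901308 > 0 → root in [0.564500, 0.721250]
step 3: m = 0.642875, f(m) = 0.433631 > 0 → root in [0.564500, 0.642875]
step 4: m = 0.603687, f(m) = 0.208859 > 0 → root in [0.564500, 0.603687]
step 5: m = 0.584094, f(m) = 0.098581 > 0 → root in [0.564500, 0.584094]
Midpoint of [0.564500, 0.584094] = 0.574297

0.57430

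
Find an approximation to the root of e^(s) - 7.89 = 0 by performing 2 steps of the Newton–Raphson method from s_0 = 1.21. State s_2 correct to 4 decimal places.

f'(s) = e^(s)
s_0 = 1.210000: f = -4.536515, f' = 3.353485 → s_1 = 1.210000 - (-4.536515)/(3.353485) = 2.562777
s_1 = 2.562777: f = 5.081784, f' = 12.971784 → s_2 = 2.562777 - (5.081784)/(12.971784) = 2.171020

2.1710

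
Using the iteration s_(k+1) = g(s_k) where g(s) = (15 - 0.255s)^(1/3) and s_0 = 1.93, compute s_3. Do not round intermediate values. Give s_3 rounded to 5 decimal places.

s_1 = g(1.930000) = 2.438939
s_2 = g(2.438939) = 2.431645
s_3 = g(2.431645) = 2.431750

2.43175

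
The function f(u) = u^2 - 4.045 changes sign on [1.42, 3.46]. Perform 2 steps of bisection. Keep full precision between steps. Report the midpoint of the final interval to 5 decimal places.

f(1.420000) = -2.028600, f(3.460000) = 7.926600 (opposite signs)
step 1: m = 2.440000, f(m) = 1.908600 > 0 → root in [1.420000, 2.440000]
step 2: m = 1.930000, f(m) = -0.320100 < 0 → root in [1.930000, 2.440000]
Midpoint of [1.930000, 2.440000] = 2.185000

2.18500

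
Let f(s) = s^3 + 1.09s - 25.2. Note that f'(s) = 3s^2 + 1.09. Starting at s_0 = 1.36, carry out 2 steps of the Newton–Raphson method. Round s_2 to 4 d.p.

3.3816

s_0 = 1.360000: f = -21.202144, f' = 6.638800 → s_1 = 1.360000 - (-21.202144)/(6.638800) = 4.553671
s_1 = 4.553671: f = 74.188066, f' = 63.297763 → s_2 = 4.553671 - (74.188066)/(63.297763) = 3.381622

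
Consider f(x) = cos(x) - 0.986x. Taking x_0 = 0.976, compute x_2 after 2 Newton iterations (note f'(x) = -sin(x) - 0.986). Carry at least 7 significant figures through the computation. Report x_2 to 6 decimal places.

0.745329

x_0 = 0.976000: f = -0.401996, f' = -1.814263 → x_1 = 0.976000 - (-0.401996)/(-1.814263) = 0.754425
x_1 = 0.754425: f = -0.015197, f' = -1.670870 → x_2 = 0.754425 - (-0.015197)/(-1.670870) = 0.745329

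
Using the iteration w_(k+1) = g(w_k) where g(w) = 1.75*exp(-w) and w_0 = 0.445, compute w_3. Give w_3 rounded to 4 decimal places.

w_1 = g(0.445000) = 1.121442
w_2 = g(1.121442) = 0.570167
w_3 = g(0.570167) = 0.989505

0.9895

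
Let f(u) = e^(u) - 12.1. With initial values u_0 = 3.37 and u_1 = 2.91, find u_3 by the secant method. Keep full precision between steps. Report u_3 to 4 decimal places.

2.5214

f(u_0) = 16.978527, f(u_1) = 6.256799
u_2 = 2.910000 - (6.256799)·(2.910000 - 3.370000)/(6.256799 - (16.978527)) = 2.641561; f(u_2) = 1.935099
u_3 = 2.641561 - (1.935099)·(2.641561 - 2.910000)/(1.935099 - (6.256799)) = 2.521364; f(u_3) = 0.345563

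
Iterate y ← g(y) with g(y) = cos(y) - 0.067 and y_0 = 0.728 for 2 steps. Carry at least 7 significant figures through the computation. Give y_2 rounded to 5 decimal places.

0.71088

y_1 = g(0.728000) = 0.679507
y_2 = g(0.679507) = 0.710883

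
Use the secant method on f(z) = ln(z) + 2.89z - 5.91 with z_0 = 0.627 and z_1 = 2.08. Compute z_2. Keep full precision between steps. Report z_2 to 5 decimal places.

f(z_0) = -4.564779, f(z_1) = 0.833568
z_2 = 2.080000 - (0.833568)·(2.080000 - 0.627000)/(0.833568 - (-4.564779)) = 1.855640; f(z_2) = 0.071029

1.85564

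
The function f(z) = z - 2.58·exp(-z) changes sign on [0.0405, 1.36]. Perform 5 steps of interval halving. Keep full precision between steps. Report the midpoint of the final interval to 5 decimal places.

f(0.040500) = -2.437098, f(1.360000) = 0.697815 (opposite signs)
step 1: m = 0.700250, f(m) = -0.580620 < 0 → root in [0.700250, 1.360000]
step 2: m = 1.030125, f(m) = 0.109162 > 0 → root in [0.700250, 1.030125]
step 3: m = 0.865187, f(m) = -0.220922 < 0 → root in [0.865187, 1.030125]
step 4: m = 0.947656, f(m) = -0.052477 < 0 → root in [0.947656, 1.030125]
step 5: m = 0.988891, f(m) = 0.029159 > 0 → root in [0.947656, 0.988891]
Midpoint of [0.947656, 0.988891] = 0.968273

0.96827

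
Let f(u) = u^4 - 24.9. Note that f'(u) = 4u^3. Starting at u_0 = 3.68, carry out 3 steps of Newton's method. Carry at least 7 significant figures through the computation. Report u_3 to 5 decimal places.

2.25484

u_0 = 3.680000: f = 158.496598, f' = 199.344128 → u_1 = 3.680000 - (158.496598)/(199.344128) = 2.884910
u_1 = 2.884910: f = 44.367394, f' = 96.040990 → u_2 = 2.884910 - (44.367394)/(96.040990) = 2.422947
u_2 = 2.422947: f = 9.564764, f' = 56.897276 → u_3 = 2.422947 - (9.564764)/(56.897276) = 2.254841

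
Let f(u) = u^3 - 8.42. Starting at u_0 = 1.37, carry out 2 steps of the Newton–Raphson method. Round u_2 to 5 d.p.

Newton update: u ← u − f(u)/f'(u).
f'(u) = 3u^2
u_0 = 1.370000: f = -5.848647, f' = 5.630700 → u_1 = 1.370000 - (-5.848647)/(5.630700) = 2.408707
u_1 = 2.408707: f = 5.555002, f' = 17.405607 → u_2 = 2.408707 - (5.555002)/(17.405607) = 2.089557

2.08956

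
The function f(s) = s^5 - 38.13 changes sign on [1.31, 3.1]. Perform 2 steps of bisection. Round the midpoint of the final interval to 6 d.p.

f(1.310000) = -34.272051, f(3.100000) = 248.161510 (opposite signs)
step 1: m = 2.205000, f(m) = 13.994628 > 0 → root in [1.310000, 2.205000]
step 2: m = 1.757500, f(m) = -21.362177 < 0 → root in [1.757500, 2.205000]
Midpoint of [1.757500, 2.205000] = 1.981250

1.981250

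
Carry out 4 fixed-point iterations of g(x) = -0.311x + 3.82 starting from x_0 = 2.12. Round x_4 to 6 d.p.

2.906380

x_1 = g(2.120000) = 3.160680
x_2 = g(3.160680) = 2.837029
x_3 = g(2.837029) = 2.937684
x_4 = g(2.937684) = 2.906380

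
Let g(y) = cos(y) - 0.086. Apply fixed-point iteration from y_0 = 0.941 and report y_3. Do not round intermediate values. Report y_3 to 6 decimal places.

y_1 = g(0.941000) = 0.502980
y_2 = g(0.502980) = 0.790150
y_3 = g(0.790150) = 0.617739

0.617739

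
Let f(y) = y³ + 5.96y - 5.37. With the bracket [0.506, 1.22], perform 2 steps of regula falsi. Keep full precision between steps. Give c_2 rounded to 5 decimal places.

False-position update: c = (a·f(b) − b·f(a))/(f(b) − f(a)); replace the endpoint whose sign matches f(c).
f(0.506000) = -2.224686, f(1.220000) = 3.717048
step 1: c = 0.773334, f(c) = -0.298443 < 0 → new bracket [0.773334, 1.220000]
step 2: c = 0.806531, f(c) = -0.038431 < 0 → new bracket [0.806531, 1.220000]

0.80653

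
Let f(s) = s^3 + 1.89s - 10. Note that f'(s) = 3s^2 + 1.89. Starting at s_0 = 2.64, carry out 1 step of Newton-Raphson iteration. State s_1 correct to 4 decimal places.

s_0 = 2.640000: f = 13.389344, f' = 22.798800 → s_1 = 2.640000 - (13.389344)/(22.798800) = 2.052717

2.0527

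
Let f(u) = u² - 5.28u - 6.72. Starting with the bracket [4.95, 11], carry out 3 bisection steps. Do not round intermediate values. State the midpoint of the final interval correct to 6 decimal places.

6.084375

f(4.950000) = -8.353500, f(11.000000) = 56.200000 (opposite signs)
step 1: m = 7.975000, f(m) = 14.772625 > 0 → root in [4.950000, 7.975000]
step 2: m = 6.462500, f(m) = 0.921906 > 0 → root in [4.950000, 6.462500]
step 3: m = 5.706250, f(m) = -4.287711 < 0 → root in [5.706250, 6.462500]
Midpoint of [5.706250, 6.462500] = 6.084375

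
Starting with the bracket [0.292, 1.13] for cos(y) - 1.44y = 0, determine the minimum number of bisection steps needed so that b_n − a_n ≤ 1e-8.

27

Initial width b − a = 1.13 − 0.292 = 0.838000.
After n steps the width is (b−a)/2^n; need (b−a)/2^n ≤ 1e-8.
So n ≥ log₂(0.838000/1e-8) = log₂(83800000.0000) ≈ 26.3204.
Hence n = 27.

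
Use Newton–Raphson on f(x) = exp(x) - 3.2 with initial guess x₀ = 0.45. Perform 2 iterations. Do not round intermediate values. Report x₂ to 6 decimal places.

1.211307

Newton update: x ← x − f(x)/f'(x).
f'(x) = exp(x)
x_0 = 0.450000: f = -1.631688, f' = 1.568312 → x_1 = 0.450000 - (-1.631688)/(1.568312) = 1.490410
x_1 = 1.490410: f = 1.238915, f' = 4.438915 → x_2 = 1.490410 - (1.238915)/(4.438915) = 1.211307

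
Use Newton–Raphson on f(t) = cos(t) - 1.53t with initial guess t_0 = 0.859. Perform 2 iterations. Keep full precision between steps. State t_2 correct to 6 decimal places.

f'(t) = -sin(t) - 1.53
t_0 = 0.859000: f = -0.661075, f' = -2.287190 → t_1 = 0.859000 - (-0.661075)/(-2.287190) = 0.569966
t_1 = 0.569966: f = -0.030129, f' = -2.069604 → t_2 = 0.569966 - (-0.030129)/(-2.069604) = 0.555408

0.555408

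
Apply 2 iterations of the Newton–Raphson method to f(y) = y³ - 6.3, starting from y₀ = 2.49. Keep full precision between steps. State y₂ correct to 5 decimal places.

1.85815

Newton update: y ← y − f(y)/f'(y).
f'(y) = 3y²
y_0 = 2.490000: f = 9.138249, f' = 18.600300 → y_1 = 2.490000 - (9.138249)/(18.600300) = 1.998704
y_1 = 1.998704: f = 1.684461, f' = 11.984456 → y_2 = 1.998704 - (1.684461)/(11.984456) = 1.858150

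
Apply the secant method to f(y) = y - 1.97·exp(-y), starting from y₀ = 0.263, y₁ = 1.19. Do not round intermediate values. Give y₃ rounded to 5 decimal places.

0.84211

Secant update: y_(k+1) = y_k − f(y_k)·(y_k − y_(k-1))/(f(y_k) − f(y_(k-1))).
f(y_0) = -1.251422, f(y_1) = 0.590684
y_2 = 1.190000 - (0.590684)·(1.190000 - 0.263000)/(0.590684 - (-1.251422)) = 0.892751; f(y_2) = 0.085982
y_3 = 0.892751 - (0.085982)·(0.892751 - 1.190000)/(0.085982 - (0.590684)) = 0.842111; f(y_3) = -0.006565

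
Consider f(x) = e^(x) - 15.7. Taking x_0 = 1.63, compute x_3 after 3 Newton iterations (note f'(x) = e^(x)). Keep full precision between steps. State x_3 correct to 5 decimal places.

2.80492

x_0 = 1.630000: f = -10.596125, f' = 5.103875 → x_1 = 1.630000 - (-10.596125)/(5.103875) = 3.706094
x_1 = 3.706094: f = 24.994556, f' = 40.694556 → x_2 = 3.706094 - (24.994556)/(40.694556) = 3.091895
x_2 = 3.091895: f = 6.318771, f' = 22.018771 → x_3 = 3.091895 - (6.318771)/(22.018771) = 2.804923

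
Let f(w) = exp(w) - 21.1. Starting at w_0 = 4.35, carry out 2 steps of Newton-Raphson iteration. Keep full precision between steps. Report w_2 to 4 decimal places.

3.1861

f'(w) = exp(w)
w_0 = 4.350000: f = 56.378463, f' = 77.478463 → w_1 = 4.350000 - (56.378463)/(77.478463) = 3.622334
w_1 = 3.622334: f = 16.324806, f' = 37.424806 → w_2 = 3.622334 - (16.324806)/(37.424806) = 3.186131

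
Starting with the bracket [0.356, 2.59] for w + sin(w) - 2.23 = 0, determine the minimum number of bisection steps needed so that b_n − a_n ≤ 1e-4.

15

Initial width b − a = 2.59 − 0.356 = 2.234000.
After n steps the width is (b−a)/2^n; need (b−a)/2^n ≤ 1e-4.
So n ≥ log₂(2.234000/1e-4) = log₂(22340.0000) ≈ 14.4473.
Hence n = 15.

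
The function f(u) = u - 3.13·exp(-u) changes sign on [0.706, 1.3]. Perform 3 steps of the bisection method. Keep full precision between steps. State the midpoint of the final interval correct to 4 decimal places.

f(0.706000) = -0.839014, f(1.300000) = 0.446975 (opposite signs)
step 1: m = 1.003000, f(m) = -0.145013 < 0 → root in [1.003000, 1.300000]
step 2: m = 1.151500, f(m) = 0.161912 > 0 → root in [1.003000, 1.151500]
step 3: m = 1.077250, f(m) = 0.011389 > 0 → root in [1.003000, 1.077250]
Midpoint of [1.003000, 1.077250] = 1.040125

1.0401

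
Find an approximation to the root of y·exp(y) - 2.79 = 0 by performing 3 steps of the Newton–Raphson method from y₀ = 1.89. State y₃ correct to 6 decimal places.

1.017944

Newton update: y ← y − f(y)/f'(y).
f'(y) = (y + 1)·exp(y)
y_0 = 1.890000: f = 9.720607, f' = 19.129975 → y_1 = 1.890000 - (9.720607)/(19.129975) = 1.381865
y_1 = 1.381865: f = 2.713033, f' = 9.485355 → y_2 = 1.381865 - (2.713033)/(9.485355) = 1.095842
y_2 = 1.095842: f = 0.488430, f' = 6.270131 → y_3 = 1.095842 - (0.488430)/(6.270131) = 1.017944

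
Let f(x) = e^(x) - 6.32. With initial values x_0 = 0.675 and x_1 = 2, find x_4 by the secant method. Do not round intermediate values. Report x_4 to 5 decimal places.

1.84415

f(x_0) = -4.355967, f(x_1) = 1.069056
x_2 = 2.000000 - (1.069056)·(2.000000 - 0.675000)/(1.069056 - (-4.355967)) = 1.738895; f(x_2) = -0.628947
x_3 = 1.738895 - (-0.628947)·(1.738895 - 2.000000)/(-0.628947 - (1.069056)) = 1.835609; f(x_3) = -0.051046
x_4 = 1.835609 - (-0.051046)·(1.835609 - 1.738895)/(-0.051046 - (-0.628947)) = 1.844152; f(x_4) = 0.002738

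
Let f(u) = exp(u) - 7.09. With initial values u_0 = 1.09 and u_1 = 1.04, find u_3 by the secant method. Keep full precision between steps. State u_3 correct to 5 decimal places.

1.70154

f(u_0) = -4.115726, f(u_1) = -4.260783
u_2 = 1.040000 - (-4.260783)·(1.040000 - 1.090000)/(-4.260783 - (-4.115726)) = 2.508658; f(u_2) = 5.198423
u_3 = 2.508658 - (5.198423)·(2.508658 - 1.040000)/(5.198423 - (-4.260783)) = 1.701539; f(u_3) = -1.607623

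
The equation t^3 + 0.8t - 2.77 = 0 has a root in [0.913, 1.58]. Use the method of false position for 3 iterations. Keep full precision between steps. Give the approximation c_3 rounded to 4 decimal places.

False-position update: c = (a·f(b) − b·f(a))/(f(b) − f(a)); replace the endpoint whose sign matches f(c).
f(0.913000) = -1.278552, f(1.580000) = 2.438312
step 1: c = 1.142439, f(c) = -0.364975 < 0 → new bracket [1.142439, 1.580000]
step 2: c = 1.199407, f(c) = -0.085032 < 0 → new bracket [1.199407, 1.580000]
step 3: c = 1.212233, f(c) = -0.018828 < 0 → new bracket [1.212233, 1.580000]

1.2122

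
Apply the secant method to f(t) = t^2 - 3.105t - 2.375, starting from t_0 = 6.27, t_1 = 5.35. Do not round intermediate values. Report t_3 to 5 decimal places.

3.85918

f(t_0) = 17.469550, f(t_1) = 9.635750
t_2 = 5.350000 - (9.635750)·(5.350000 - 6.270000)/(9.635750 - (17.469550)) = 4.218379; f(t_2) = 2.321656
t_3 = 4.218379 - (2.321656)·(4.218379 - 5.350000)/(2.321656 - (9.635750)) = 3.859178; f(t_3) = 0.535506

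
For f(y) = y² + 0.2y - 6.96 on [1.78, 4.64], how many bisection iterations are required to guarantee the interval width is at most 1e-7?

25

Initial width b − a = 4.64 − 1.78 = 2.860000.
After n steps the width is (b−a)/2^n; need (b−a)/2^n ≤ 1e-7.
So n ≥ log₂(2.860000/1e-7) = log₂(28600000.0000) ≈ 24.7695.
Hence n = 25.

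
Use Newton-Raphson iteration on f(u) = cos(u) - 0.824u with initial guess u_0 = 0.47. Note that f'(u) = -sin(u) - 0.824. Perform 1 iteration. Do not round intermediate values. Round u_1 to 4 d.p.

u_0 = 0.470000: f = 0.504288, f' = -1.276886 → u_1 = 0.470000 - (0.504288)/(-1.276886) = 0.864936

0.8649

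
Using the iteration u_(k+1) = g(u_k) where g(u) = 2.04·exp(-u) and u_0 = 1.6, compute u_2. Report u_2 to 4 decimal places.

u_1 = g(1.600000) = 0.411869
u_2 = g(0.411869) = 1.351319

1.3513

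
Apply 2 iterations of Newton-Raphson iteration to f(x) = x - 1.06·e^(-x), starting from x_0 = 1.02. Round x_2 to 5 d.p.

0.58831

Newton update: x ← x − f(x)/f'(x).
f'(x) = 1 + 1.06·e^(-x)
x_0 = 1.020000: f = 0.637769, f' = 1.382231 → x_1 = 1.020000 - (0.637769)/(1.382231) = 0.558594
x_1 = 0.558594: f = -0.047739, f' = 1.606333 → x_2 = 0.558594 - (-0.047739)/(1.606333) = 0.588314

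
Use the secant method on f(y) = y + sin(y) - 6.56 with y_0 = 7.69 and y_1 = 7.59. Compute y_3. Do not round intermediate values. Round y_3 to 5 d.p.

6.47442

f(y_0) = 2.116585, f(y_1) = 1.995359
y_2 = 7.590000 - (1.995359)·(7.590000 - 7.690000)/(1.995359 - (2.116585)) = 5.944023; f(y_2) = -0.948675
y_3 = 5.944023 - (-0.948675)·(5.944023 - 7.590000)/(-0.948675 - (1.995359)) = 6.474417; f(y_3) = 0.104484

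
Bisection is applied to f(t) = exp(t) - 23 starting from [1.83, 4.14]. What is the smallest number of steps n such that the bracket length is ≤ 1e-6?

22

Initial width b − a = 4.14 − 1.83 = 2.310000.
After n steps the width is (b−a)/2^n; need (b−a)/2^n ≤ 1e-6.
So n ≥ log₂(2.310000/1e-6) = log₂(2310000.0000) ≈ 21.1395.
Hence n = 22.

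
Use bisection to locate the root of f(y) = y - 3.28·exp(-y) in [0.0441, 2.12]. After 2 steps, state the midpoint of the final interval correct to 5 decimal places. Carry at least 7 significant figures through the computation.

f(0.044100) = -3.094395, f(2.120000) = 1.726296 (opposite signs)
step 1: m = 1.082050, f(m) = -0.029542 < 0 → root in [1.082050, 2.120000]
step 2: m = 1.601025, f(m) = 0.939483 > 0 → root in [1.082050, 1.601025]
Midpoint of [1.082050, 1.601025] = 1.341537

1.34154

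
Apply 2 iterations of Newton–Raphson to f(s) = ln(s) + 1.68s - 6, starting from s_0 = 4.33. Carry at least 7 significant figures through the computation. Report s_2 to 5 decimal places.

Newton update: s ← s − f(s)/f'(s).
f'(s) = 1/s + 1.68
s_0 = 4.330000: f = 2.739968, f' = 1.910947 → s_1 = 4.330000 - (2.739968)/(1.910947) = 2.896173
s_1 = 2.896173: f = -0.071039, f' = 2.025283 → s_2 = 2.896173 - (-0.071039)/(2.025283) = 2.931249

2.93125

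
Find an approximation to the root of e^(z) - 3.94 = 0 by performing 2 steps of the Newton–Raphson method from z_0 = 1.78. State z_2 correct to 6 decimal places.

1.373799

Newton update: z ← z − f(z)/f'(z).
f'(z) = e^(z)
z_0 = 1.780000: f = 1.989856, f' = 5.929856 → z_1 = 1.780000 - (1.989856)/(5.929856) = 1.444434
z_1 = 1.444434: f = 0.299453, f' = 4.239453 → z_2 = 1.444434 - (0.299453)/(4.239453) = 1.373799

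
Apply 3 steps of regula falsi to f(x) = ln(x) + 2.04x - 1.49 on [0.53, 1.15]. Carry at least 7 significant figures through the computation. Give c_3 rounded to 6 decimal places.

f(0.530000) = -1.043678, f(1.150000) = 0.995762
step 1: c = 0.847283, f(c) = 0.072738 > 0 → new bracket [0.530000, 0.847283]
step 2: c = 0.826611, f(c) = 0.005867 > 0 → new bracket [0.530000, 0.826611]
step 3: c = 0.824953, f(c) = 0.000477 > 0 → new bracket [0.530000, 0.824953]

0.824953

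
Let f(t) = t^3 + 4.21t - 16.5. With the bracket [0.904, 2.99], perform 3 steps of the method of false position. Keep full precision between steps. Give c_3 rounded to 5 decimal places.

1.96813

False-position update: c = (a·f(b) − b·f(a))/(f(b) − f(a)); replace the endpoint whose sign matches f(c).
f(0.904000) = -11.955397, f(2.990000) = 22.818799
step 1: c = 1.621168, f(c) = -5.414146 < 0 → new bracket [1.621168, 2.990000]
step 2: c = 1.883665, f(c) = -1.886159 < 0 → new bracket [1.883665, 2.990000]
step 3: c = 1.968131, f(c) = -0.590536 < 0 → new bracket [1.968131, 2.990000]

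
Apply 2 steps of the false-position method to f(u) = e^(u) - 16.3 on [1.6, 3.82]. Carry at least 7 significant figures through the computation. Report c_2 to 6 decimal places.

2.531634

False-position update: c = (a·f(b) − b·f(a))/(f(b) − f(a)); replace the endpoint whose sign matches f(c).
f(1.600000) = -11.346968, f(3.820000) = 29.304208
step 1: c = 2.219669, f(c) = -7.095718 < 0 → new bracket [2.219669, 3.820000]
step 2: c = 2.531634, f(c) = -3.725968 < 0 → new bracket [2.531634, 3.820000]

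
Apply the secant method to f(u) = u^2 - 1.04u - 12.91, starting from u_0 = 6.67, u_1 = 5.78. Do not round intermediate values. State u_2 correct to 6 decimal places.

f(u_0) = 24.642100, f(u_1) = 14.487200
u_2 = 5.780000 - (14.487200)·(5.780000 - 6.670000)/(14.487200 - (24.642100)) = 4.510307; f(u_2) = 2.742148

4.510307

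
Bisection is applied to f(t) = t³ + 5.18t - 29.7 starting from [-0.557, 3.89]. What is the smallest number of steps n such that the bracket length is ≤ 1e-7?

Initial width b − a = 3.89 − -0.557 = 4.447000.
After n steps the width is (b−a)/2^n; need (b−a)/2^n ≤ 1e-7.
So n ≥ log₂(4.447000/1e-7) = log₂(44470000.0000) ≈ 25.4063.
Hence n = 26.

26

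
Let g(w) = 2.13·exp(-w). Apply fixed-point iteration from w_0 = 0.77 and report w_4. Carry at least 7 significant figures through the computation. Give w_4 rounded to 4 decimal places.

0.8136

w_1 = g(0.770000) = 0.986218
w_2 = g(0.986218) = 0.794457
w_3 = g(0.794457) = 0.962390
w_4 = g(0.962390) = 0.813615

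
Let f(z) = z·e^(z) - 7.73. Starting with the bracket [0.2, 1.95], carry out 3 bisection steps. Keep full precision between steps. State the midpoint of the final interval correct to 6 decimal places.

f(0.200000) = -7.485719, f(1.950000) = 5.975941 (opposite signs)
step 1: m = 1.075000, f(m) = -4.580258 < 0 → root in [1.075000, 1.950000]
step 2: m = 1.512500, f(m) = -0.866182 < 0 → root in [1.512500, 1.950000]
step 3: m = 1.731250, f(m) = 2.047596 > 0 → root in [1.512500, 1.731250]
Midpoint of [1.512500, 1.731250] = 1.621875

1.621875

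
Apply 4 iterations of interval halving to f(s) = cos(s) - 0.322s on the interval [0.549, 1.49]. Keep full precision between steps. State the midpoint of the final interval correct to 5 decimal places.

f(0.549000) = 0.676269, f(1.490000) = -0.399072 (opposite signs)
step 1: m = 1.019500, f(m) = 0.195513 > 0 → root in [1.019500, 1.490000]
step 2: m = 1.254750, f(m) = -0.093218 < 0 → root in [1.019500, 1.254750]
step 3: m = 1.137125, f(m) = 0.054051 > 0 → root in [1.137125, 1.254750]
step 4: m = 1.195938, f(m) = -0.018951 < 0 → root in [1.137125, 1.195938]
Midpoint of [1.137125, 1.195938] = 1.166531

1.16653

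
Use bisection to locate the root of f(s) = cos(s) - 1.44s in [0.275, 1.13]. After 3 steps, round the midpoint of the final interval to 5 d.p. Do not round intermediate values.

f(0.275000) = 0.566425, f(1.130000) = -1.200540 (opposite signs)
step 1: m = 0.702500, f(m) = -0.248371 < 0 → root in [0.275000, 0.702500]
step 2: m = 0.488750, f(m) = 0.179120 > 0 → root in [0.488750, 0.702500]
step 3: m = 0.595625, f(m) = -0.029902 < 0 → root in [0.488750, 0.595625]
Midpoint of [0.488750, 0.595625] = 0.542187

0.54219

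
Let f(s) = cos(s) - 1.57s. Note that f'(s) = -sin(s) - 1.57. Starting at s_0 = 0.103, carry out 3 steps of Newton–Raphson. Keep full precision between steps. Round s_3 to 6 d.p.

0.544750

s_0 = 0.103000: f = 0.832990, f' = -1.672818 → s_1 = 0.103000 - (0.832990)/(-1.672818) = 0.600956
s_1 = 0.600956: f = -0.118706, f' = -2.135431 → s_2 = 0.600956 - (-0.118706)/(-2.135431) = 0.545367
s_2 = 0.545367: f = -0.001290, f' = -2.088732 → s_3 = 0.545367 - (-0.001290)/(-2.088732) = 0.544750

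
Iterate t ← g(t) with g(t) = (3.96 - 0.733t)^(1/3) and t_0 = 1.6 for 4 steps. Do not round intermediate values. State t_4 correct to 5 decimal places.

t_1 = g(1.600000) = 1.407309
t_2 = g(1.407309) = 1.430690
t_3 = g(1.430690) = 1.427894
t_4 = g(1.427894) = 1.428229

1.42823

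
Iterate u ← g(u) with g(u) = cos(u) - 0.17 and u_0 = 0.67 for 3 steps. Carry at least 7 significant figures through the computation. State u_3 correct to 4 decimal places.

0.6276

u_1 = g(0.670000) = 0.613822
u_2 = g(0.613822) = 0.647453
u_3 = g(0.647453) = 0.627623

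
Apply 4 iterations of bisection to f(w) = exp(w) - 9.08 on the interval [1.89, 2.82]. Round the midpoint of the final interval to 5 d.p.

f(1.890000) = -2.460631, f(2.820000) = 7.696851 (opposite signs)
step 1: m = 2.355000, f(m) = 1.458129 > 0 → root in [1.890000, 2.355000]
step 2: m = 2.122500, f(m) = -0.728009 < 0 → root in [2.122500, 2.355000]
step 3: m = 2.238750, f(m) = 0.301597 > 0 → root in [2.122500, 2.238750]
step 4: m = 2.180625, f(m) = -0.228163 < 0 → root in [2.180625, 2.238750]
Midpoint of [2.180625, 2.238750] = 2.209688

2.20969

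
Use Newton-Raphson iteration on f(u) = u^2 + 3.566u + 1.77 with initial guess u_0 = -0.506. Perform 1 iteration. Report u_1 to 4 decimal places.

Newton update: u ← u − f(u)/f'(u).
f'(u) = 2u + 3.566
u_0 = -0.506000: f = 0.221640, f' = 2.554000 → u_1 = -0.506000 - (0.221640)/(2.554000) = -0.592782

-0.5928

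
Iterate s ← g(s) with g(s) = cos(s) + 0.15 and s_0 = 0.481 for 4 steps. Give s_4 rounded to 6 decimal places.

s_1 = g(0.481000) = 1.036533
s_2 = g(1.036533) = 0.659207
s_3 = g(0.659207) = 0.940478
s_4 = g(0.940478) = 0.739402

0.739402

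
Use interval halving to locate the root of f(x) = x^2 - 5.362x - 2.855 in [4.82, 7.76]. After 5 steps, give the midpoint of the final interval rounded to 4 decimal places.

f(4.820000) = -5.467440, f(7.760000) = 15.753480 (opposite signs)
step 1: m = 6.290000, f(m) = 2.982120 > 0 → root in [4.820000, 6.290000]
step 2: m = 5.555000, f(m) = -1.782885 < 0 → root in [5.555000, 6.290000]
step 3: m = 5.922500, f(m) = 0.464561 > 0 → root in [5.555000, 5.922500]
step 4: m = 5.738750, f(m) = -0.692926 < 0 → root in [5.738750, 5.922500]
step 5: m = 5.830625, f(m) = -0.122623 < 0 → root in [5.830625, 5.922500]
Midpoint of [5.830625, 5.922500] = 5.876562

5.8766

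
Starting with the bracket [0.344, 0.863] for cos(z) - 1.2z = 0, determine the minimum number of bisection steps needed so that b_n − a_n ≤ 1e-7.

Initial width b − a = 0.863 − 0.344 = 0.519000.
After n steps the width is (b−a)/2^n; need (b−a)/2^n ≤ 1e-7.
So n ≥ log₂(0.519000/1e-7) = log₂(5190000.0000) ≈ 22.3073.
Hence n = 23.

23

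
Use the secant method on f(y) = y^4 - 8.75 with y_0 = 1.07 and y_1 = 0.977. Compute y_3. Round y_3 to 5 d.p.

1.21277

Secant update: y_(k+1) = y_k − f(y_k)·(y_k − y_(k-1))/(f(y_k) − f(y_(k-1))).
f(y_0) = -7.439204, f(y_1) = -7.838874
y_2 = 0.977000 - (-7.838874)·(0.977000 - 1.070000)/(-7.838874 - (-7.439204)) = 2.801041; f(y_2) = 52.807087
y_3 = 2.801041 - (52.807087)·(2.801041 - 0.977000)/(52.807087 - (-7.838874)) = 1.212769; f(y_3) = -6.586723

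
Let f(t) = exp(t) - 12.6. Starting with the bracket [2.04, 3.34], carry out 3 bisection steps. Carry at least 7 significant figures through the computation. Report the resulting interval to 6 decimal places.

[2.527500, 2.690000]

f(2.040000) = -4.909391, f(3.340000) = 15.619127 (opposite signs)
step 1: m = 2.690000, f(m) = 2.131676 > 0 → root in [2.040000, 2.690000]
step 2: m = 2.365000, f(m) = -1.955961 < 0 → root in [2.365000, 2.690000]
step 3: m = 2.527500, f(m) = -0.077838 < 0 → root in [2.527500, 2.690000]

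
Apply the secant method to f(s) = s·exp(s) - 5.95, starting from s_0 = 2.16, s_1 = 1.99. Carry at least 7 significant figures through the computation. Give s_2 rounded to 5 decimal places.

1.63922

f(s_0) = 12.779657, f(s_1) = 8.607912
s_2 = 1.990000 - (8.607912)·(1.990000 - 2.160000)/(8.607912 - (12.779657)) = 1.639225; f(s_2) = 2.493932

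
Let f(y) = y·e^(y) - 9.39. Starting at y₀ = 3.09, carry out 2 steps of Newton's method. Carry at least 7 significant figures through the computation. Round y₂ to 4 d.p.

Newton update: y ← y − f(y)/f'(y).
f'(y) = (y + 1)·e^(y)
y_0 = 3.090000: f = 58.519171, f' = 89.886249 → y_1 = 3.090000 - (58.519171)/(89.886249) = 2.438964
y_1 = 2.438964: f = 18.563364, f' = 39.414527 → y_2 = 2.438964 - (18.563364)/(39.414527) = 1.967986

1.9680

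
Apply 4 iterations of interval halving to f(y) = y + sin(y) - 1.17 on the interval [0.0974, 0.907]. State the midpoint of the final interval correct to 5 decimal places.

f(0.097400) = -0.975354, f(0.907000) = 0.524659 (opposite signs)
step 1: m = 0.502200, f(m) = -0.186445 < 0 → root in [0.502200, 0.907000]
step 2: m = 0.704600, f(m) = 0.182329 > 0 → root in [0.502200, 0.704600]
step 3: m = 0.603400, f(m) = 0.000845 > 0 → root in [0.502200, 0.603400]
step 4: m = 0.552800, f(m) = -0.092128 < 0 → root in [0.552800, 0.603400]
Midpoint of [0.552800, 0.603400] = 0.578100

0.57810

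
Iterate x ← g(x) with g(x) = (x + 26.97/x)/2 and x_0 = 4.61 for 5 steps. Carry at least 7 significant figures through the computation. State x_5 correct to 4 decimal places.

5.1933

x_1 = g(4.610000) = 5.230163
x_2 = g(5.230163) = 5.193395
x_3 = g(5.193395) = 5.193265
x_4 = g(5.193265) = 5.193265
x_5 = g(5.193265) = 5.193265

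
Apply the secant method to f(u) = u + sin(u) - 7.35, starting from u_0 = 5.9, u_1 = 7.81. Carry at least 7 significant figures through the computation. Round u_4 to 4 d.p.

6.8307

f(u_0) = -1.823877, f(u_1) = 1.459033
u_2 = 7.810000 - (1.459033)·(7.810000 - 5.900000)/(1.459033 - (-1.823877)) = 6.961133; f(u_2) = 0.238329
u_3 = 6.961133 - (0.238329)·(6.961133 - 7.810000)/(0.238329 - (1.459033)) = 6.795401; f(u_3) = -0.064489
u_4 = 6.795401 - (-0.064489)·(6.795401 - 6.961133)/(-0.064489 - (0.238329)) = 6.830696; f(u_4) = 0.001259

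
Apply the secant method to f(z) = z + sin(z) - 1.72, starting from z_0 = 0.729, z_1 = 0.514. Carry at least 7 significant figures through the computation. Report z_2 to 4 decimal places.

f(z_0) = -0.324876, f(z_1) = -0.714336
z_2 = 0.514000 - (-0.714336)·(0.514000 - 0.729000)/(-0.714336 - (-0.324876)) = 0.908347; f(z_2) = -0.023165

0.9083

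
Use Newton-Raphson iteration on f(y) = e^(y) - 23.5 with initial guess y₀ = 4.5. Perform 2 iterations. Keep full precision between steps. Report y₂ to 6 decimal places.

3.307649

f'(y) = e^(y)
y_0 = 4.500000: f = 66.517131, f' = 90.017131 → y_1 = 4.500000 - (66.517131)/(90.017131) = 3.761061
y_1 = 3.761061: f = 19.494036, f' = 42.994036 → y_2 = 3.761061 - (19.494036)/(42.994036) = 3.307649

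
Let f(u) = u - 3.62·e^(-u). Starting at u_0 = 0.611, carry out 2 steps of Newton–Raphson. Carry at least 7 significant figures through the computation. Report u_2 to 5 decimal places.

f'(u) = 1 + 3.62·e^(-u)
u_0 = 0.611000: f = -1.353964, f' = 2.964964 → u_1 = 0.611000 - (-1.353964)/(2.964964) = 1.067654
u_1 = 1.067654: f = -0.176952, f' = 2.244607 → u_2 = 1.067654 - (-0.176952)/(2.244607) = 1.146489

1.14649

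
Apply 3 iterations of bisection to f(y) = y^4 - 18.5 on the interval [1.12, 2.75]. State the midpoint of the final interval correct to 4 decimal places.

2.0369

f(1.120000) = -16.926481, f(2.750000) = 38.691406 (opposite signs)
step 1: m = 1.935000, f(m) = -4.480779 < 0 → root in [1.935000, 2.750000]
step 2: m = 2.342500, f(m) = 11.610530 > 0 → root in [1.935000, 2.342500]
step 3: m = 2.138750, f(m) = 2.423777 > 0 → root in [1.935000, 2.138750]
Midpoint of [1.935000, 2.138750] = 2.036875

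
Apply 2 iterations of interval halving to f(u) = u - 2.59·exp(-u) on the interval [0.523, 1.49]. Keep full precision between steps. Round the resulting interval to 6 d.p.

f(0.523000) = -1.012196, f(1.490000) = 0.906285 (opposite signs)
step 1: m = 1.006500, f(m) = 0.059865 > 0 → root in [0.523000, 1.006500]
step 2: m = 0.764750, f(m) = -0.440766 < 0 → root in [0.764750, 1.006500]

[0.764750, 1.006500]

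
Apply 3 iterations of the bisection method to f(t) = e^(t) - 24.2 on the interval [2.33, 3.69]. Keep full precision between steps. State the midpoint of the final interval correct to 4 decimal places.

3.2650

f(2.330000) = -13.922058, f(3.690000) = 15.844847 (opposite signs)
step 1: m = 3.010000, f(m) = -3.912600 < 0 → root in [3.010000, 3.690000]
step 2: m = 3.350000, f(m) = 4.302734 > 0 → root in [3.010000, 3.350000]
step 3: m = 3.180000, f(m) = -0.153246 < 0 → root in [3.180000, 3.350000]
Midpoint of [3.180000, 3.350000] = 3.265000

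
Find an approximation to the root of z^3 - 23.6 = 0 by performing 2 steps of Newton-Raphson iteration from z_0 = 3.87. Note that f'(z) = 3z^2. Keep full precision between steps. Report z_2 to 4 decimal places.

Newton update: z ← z − f(z)/f'(z).
z_0 = 3.870000: f = 34.360603, f' = 44.930700 → z_1 = 3.870000 - (34.360603)/(44.930700) = 3.105253
z_1 = 3.105253: f = 6.342710, f' = 28.927795 → z_2 = 3.105253 - (6.342710)/(28.927795) = 2.885993

2.8860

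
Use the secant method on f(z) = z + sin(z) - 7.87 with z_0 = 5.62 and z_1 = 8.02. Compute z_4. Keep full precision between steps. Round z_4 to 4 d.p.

Secant update: z_(k+1) = z_k − f(z_k)·(z_k − z_(k-1))/(f(z_k) − f(z_(k-1))).
f(z_0) = -2.865630, f(z_1) = 1.136251
z_2 = 8.020000 - (1.136251)·(8.020000 - 5.620000)/(1.136251 - (-2.865630)) = 7.338570; f(z_2) = 0.338660
z_3 = 7.338570 - (0.338660)·(7.338570 - 8.020000)/(0.338660 - (1.136251)) = 7.049232; f(z_3) = -0.127476
z_4 = 7.049232 - (-0.127476)·(7.049232 - 7.338570)/(-0.127476 - (0.338660)) = 7.128359; f(z_4) = 0.006445

7.1284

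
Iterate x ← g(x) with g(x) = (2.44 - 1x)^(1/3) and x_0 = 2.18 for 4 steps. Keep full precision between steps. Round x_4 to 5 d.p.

1.11079

x_1 = g(2.180000) = 0.638250
x_2 = g(0.638250) = 1.216834
x_3 = g(1.216834) = 1.069453
x_4 = g(1.069453) = 1.110788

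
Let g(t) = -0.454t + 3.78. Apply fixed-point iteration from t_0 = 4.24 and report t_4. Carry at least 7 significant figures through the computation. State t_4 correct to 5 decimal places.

2.66941

t_1 = g(4.240000) = 1.855040
t_2 = g(1.855040) = 2.937812
t_3 = g(2.937812) = 2.446233
t_4 = g(2.446233) = 2.669410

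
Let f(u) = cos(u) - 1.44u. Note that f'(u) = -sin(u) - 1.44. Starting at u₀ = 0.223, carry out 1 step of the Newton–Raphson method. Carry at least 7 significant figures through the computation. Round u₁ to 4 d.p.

u_0 = 0.223000: f = 0.654118, f' = -1.661156 → u_1 = 0.223000 - (0.654118)/(-1.661156) = 0.616773

0.6168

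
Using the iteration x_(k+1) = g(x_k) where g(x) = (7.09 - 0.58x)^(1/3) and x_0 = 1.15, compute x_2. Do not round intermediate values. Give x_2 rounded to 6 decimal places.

x_1 = g(1.150000) = 1.858857
x_2 = g(1.858857) = 1.818317

1.818317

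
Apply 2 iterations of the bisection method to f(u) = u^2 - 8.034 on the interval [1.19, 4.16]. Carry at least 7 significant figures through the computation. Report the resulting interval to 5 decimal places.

[2.67500, 3.41750]

f(1.190000) = -6.617900, f(4.160000) = 9.271600 (opposite signs)
step 1: m = 2.675000, f(m) = -0.878375 < 0 → root in [2.675000, 4.160000]
step 2: m = 3.417500, f(m) = 3.645306 > 0 → root in [2.675000, 3.417500]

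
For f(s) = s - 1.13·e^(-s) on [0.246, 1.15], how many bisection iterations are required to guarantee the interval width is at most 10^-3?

Initial width b − a = 1.15 − 0.246 = 0.904000.
After n steps the width is (b−a)/2^n; need (b−a)/2^n ≤ 10^-3.
So n ≥ log₂(0.904000/10^-3) = log₂(904.0000) ≈ 9.8202.
Hence n = 10.

10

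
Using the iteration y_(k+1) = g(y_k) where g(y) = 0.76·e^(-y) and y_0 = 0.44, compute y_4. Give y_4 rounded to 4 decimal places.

y_1 = g(0.440000) = 0.489468
y_2 = g(0.489468) = 0.465844
y_3 = g(0.465844) = 0.476980
y_4 = g(0.476980) = 0.471698

0.4717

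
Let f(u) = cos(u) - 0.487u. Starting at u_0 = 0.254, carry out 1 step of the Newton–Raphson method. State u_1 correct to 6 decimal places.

1.397495

f'(u) = -sin(u) - 0.487
u_0 = 0.254000: f = 0.844217, f' = -0.738278 → u_1 = 0.254000 - (0.844217)/(-0.738278) = 1.397495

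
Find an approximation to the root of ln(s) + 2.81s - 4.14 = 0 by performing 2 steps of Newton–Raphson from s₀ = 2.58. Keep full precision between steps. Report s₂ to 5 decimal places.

1.36286

f'(s) = 1/s + 2.81
s_0 = 2.580000: f = 4.057589, f' = 3.197597 → s_1 = 2.580000 - (4.057589)/(3.197597) = 1.311050
s_1 = 1.311050: f = -0.185120, f' = 3.572747 → s_2 = 1.311050 - (-0.185120)/(3.572747) = 1.362865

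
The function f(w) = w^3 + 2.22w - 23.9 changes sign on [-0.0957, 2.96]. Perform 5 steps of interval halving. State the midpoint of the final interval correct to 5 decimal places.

f(-0.095700) = -24.113330, f(2.960000) = 8.605536 (opposite signs)
step 1: m = 1.432150, f(m) = -17.783211 < 0 → root in [1.432150, 2.960000]
step 2: m = 2.196075, f(m) = -8.433603 < 0 → root in [2.196075, 2.960000]
step 3: m = 2.578037, f(m) = -1.042405 < 0 → root in [2.578037, 2.960000]
step 4: m = 2.769019, f(m) = 3.478576 > 0 → root in [2.578037, 2.769019]
step 5: m = 2.673528, f(m) = 1.144950 > 0 → root in [2.578037, 2.673528]
Midpoint of [2.578037, 2.673528] = 2.625783

2.62578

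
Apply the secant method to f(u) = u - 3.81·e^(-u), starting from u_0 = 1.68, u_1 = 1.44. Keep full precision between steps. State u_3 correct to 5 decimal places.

1.17811

Secant update: u_(k+1) = u_k − f(u_k)·(u_k − u_(k-1))/(f(u_k) − f(u_(k-1))).
f(u_0) = 0.969915, f(u_1) = 0.537305
u_2 = 1.440000 - (0.537305)·(1.440000 - 1.680000)/(0.537305 - (0.969915)) = 1.141918; f(u_2) = -0.074258
u_3 = 1.141918 - (-0.074258)·(1.141918 - 1.440000)/(-0.074258 - (0.537305)) = 1.178112; f(u_3) = 0.005167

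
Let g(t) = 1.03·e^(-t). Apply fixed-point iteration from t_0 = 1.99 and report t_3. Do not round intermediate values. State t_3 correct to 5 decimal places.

0.42098

t_1 = g(1.990000) = 0.140796
t_2 = g(0.140796) = 0.894726
t_3 = g(0.894726) = 0.420981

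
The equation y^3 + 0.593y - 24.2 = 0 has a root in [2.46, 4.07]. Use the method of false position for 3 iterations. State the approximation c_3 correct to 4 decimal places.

f(2.460000) = -7.854284, f(4.070000) = 45.632653
step 1: c = 2.696420, f(c) = -2.996207 < 0 → new bracket [2.696420, 4.070000]
step 2: c = 2.781052, f(c) = -1.041491 < 0 → new bracket [2.781052, 4.070000]
step 3: c = 2.809813, f(c) = -0.350159 < 0 → new bracket [2.809813, 4.070000]

2.8098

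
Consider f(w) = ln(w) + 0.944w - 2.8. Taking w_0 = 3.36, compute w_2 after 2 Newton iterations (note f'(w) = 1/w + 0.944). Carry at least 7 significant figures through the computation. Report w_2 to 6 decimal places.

w_0 = 3.360000: f = 1.583781, f' = 1.241619 → w_1 = 3.360000 - (1.583781)/(1.241619) = 2.084423
w_1 = 2.084423: f = -0.097813, f' = 1.423749 → w_2 = 2.084423 - (-0.097813)/(1.423749) = 2.153124

2.153124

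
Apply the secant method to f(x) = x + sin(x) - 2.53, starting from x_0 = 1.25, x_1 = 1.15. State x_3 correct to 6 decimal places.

f(x_0) = -0.331015, f(x_1) = -0.467236
x_2 = 1.150000 - (-0.467236)·(1.150000 - 1.250000)/(-0.467236 - (-0.331015)) = 1.492999; f(x_2) = -0.040025
x_3 = 1.492999 - (-0.040025)·(1.492999 - 1.150000)/(-0.040025 - (-0.467236)) = 1.525135; f(x_3) = -0.005907

1.525135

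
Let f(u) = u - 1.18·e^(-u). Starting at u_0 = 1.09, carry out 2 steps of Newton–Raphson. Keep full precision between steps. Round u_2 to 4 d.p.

0.6288

f'(u) = 1 + 1.18·e^(-u)
u_0 = 1.090000: f = 0.693265, f' = 1.396735 → u_1 = 1.090000 - (0.693265)/(1.396735) = 0.593654
u_1 = 0.593654: f = -0.058067, f' = 1.651721 → u_2 = 0.593654 - (-0.058067)/(1.651721) = 0.628809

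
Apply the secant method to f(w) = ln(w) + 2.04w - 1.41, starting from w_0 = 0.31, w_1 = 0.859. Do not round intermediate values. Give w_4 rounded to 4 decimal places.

0.8003

f(w_0) = -1.948783, f(w_1) = 0.190374
w_2 = 0.859000 - (0.190374)·(0.859000 - 0.310000)/(0.190374 - (-1.948783)) = 0.810142; f(w_2) = 0.032144
w_3 = 0.810142 - (0.032144)·(0.810142 - 0.859000)/(0.032144 - (0.190374)) = 0.800217; f(w_3) = -0.000431
w_4 = 0.800217 - (-0.000431)·(0.800217 - 0.810142)/(-0.000431 - (0.032144)) = 0.800348; f(w_4) = 0.000001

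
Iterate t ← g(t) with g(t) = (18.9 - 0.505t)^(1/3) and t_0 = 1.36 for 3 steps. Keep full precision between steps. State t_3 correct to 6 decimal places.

t_1 = g(1.360000) = 2.631048
t_2 = g(2.631048) = 2.599769
t_3 = g(2.599769) = 2.600548

2.600548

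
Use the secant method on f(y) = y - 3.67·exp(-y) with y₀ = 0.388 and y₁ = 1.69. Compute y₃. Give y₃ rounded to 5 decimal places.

1.14049

f(y_0) = -2.101773, f(y_1) = 1.012813
y_2 = 1.690000 - (1.012813)·(1.690000 - 0.388000)/(1.012813 - (-2.101773)) = 1.266611; f(y_2) = 0.232459
y_3 = 1.266611 - (0.232459)·(1.266611 - 1.690000)/(0.232459 - (1.012813)) = 1.140487; f(y_3) = -0.032677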